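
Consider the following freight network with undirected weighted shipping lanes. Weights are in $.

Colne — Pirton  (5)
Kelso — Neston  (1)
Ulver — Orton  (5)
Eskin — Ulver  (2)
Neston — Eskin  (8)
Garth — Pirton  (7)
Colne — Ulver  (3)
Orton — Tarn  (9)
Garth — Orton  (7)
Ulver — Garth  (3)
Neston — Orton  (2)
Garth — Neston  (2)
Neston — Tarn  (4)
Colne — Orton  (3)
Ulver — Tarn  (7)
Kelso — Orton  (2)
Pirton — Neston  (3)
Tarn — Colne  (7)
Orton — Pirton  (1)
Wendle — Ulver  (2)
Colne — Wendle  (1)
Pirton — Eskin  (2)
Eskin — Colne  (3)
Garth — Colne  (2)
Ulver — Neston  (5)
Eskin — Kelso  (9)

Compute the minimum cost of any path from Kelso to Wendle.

Running Dijkstra from Kelso:
Kelso: 0
Neston: 1  (via Kelso)
Orton: 2  (via Kelso)
Pirton: 3  (via Orton)
Garth: 3  (via Neston)
Tarn: 5  (via Neston)
Colne: 5  (via Orton)
Eskin: 5  (via Pirton)
Wendle: 6  (via Colne)
Shortest route: Kelso → Orton → Colne → Wendle = $6.

$6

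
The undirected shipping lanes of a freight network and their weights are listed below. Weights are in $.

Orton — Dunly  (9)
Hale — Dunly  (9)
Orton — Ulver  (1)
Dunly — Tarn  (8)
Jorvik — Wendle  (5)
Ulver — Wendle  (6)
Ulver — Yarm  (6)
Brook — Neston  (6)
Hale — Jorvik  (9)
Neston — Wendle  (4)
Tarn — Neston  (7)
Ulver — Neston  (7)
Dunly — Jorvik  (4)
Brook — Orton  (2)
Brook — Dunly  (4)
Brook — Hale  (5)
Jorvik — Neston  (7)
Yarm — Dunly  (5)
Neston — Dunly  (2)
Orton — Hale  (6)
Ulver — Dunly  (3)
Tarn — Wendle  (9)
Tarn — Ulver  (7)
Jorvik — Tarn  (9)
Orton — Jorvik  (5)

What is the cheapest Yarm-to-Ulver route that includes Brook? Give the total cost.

$12

Shortest Yarm→Brook: Yarm–Dunly–Brook = 9
Shortest Brook→Ulver: Brook–Orton–Ulver = 3
Total via Brook: 9 + 3 = $12.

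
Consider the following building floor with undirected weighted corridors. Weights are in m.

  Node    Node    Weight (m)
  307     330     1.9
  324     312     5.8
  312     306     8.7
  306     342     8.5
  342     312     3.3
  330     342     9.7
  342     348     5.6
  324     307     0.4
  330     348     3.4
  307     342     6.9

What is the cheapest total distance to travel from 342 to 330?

8.8 m

Running Dijkstra from 342:
342: 0
312: 3.3  (via 342)
348: 5.6  (via 342)
307: 6.9  (via 342)
324: 7.3  (via 307)
306: 8.5  (via 342)
330: 8.8  (via 307)
Shortest route: 342 → 307 → 330 = 8.8 m.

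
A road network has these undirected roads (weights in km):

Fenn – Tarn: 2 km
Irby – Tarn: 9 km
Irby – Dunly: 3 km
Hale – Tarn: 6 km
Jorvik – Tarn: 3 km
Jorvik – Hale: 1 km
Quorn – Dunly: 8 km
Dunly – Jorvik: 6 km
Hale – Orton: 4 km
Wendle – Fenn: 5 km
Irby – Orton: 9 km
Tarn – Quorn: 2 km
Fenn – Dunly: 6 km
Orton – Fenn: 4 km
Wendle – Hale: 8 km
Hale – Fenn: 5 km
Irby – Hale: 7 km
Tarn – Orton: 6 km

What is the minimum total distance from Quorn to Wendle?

9 km

Compare a few routes:
Quorn - Tarn - Jorvik - Hale - Wendle: 2+3+1+8 = 14
Quorn - Tarn - Hale - Wendle: 2+6+8 = 16
Quorn - Tarn - Fenn - Wendle: 2+2+5 = 9
The minimum is 9 km via Quorn - Tarn - Fenn - Wendle.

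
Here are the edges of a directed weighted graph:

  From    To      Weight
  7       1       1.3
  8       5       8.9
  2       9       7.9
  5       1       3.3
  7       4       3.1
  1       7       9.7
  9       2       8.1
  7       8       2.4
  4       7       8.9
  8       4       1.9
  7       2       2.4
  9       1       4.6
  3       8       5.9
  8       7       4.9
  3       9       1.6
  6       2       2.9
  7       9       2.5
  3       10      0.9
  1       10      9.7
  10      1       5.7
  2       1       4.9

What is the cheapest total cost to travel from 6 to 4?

Candidate routes:
6 - 2 - 9 - 1 - 7 - 8 - 4: 2.9+7.9+4.6+9.7+2.4+1.9 = 29.4
6 - 2 - 1 - 7 - 8 - 4: 2.9+4.9+9.7+2.4+1.9 = 21.8
6 - 2 - 1 - 7 - 4: 2.9+4.9+9.7+3.1 = 20.6
6 - 2 - 9 - 1 - 7 - 4: 2.9+7.9+4.6+9.7+3.1 = 28.2
The minimum is 20.6 via 6 - 2 - 1 - 7 - 4.

20.6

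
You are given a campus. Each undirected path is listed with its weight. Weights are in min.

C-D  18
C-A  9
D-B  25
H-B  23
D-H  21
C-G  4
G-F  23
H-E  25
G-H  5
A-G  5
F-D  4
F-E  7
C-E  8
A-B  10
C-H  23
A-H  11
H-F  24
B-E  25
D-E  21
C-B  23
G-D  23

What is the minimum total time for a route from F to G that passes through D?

26 min

Shortest F→D: F–D = 4
Shortest D→G: D–C–G = 22
Total via D: 4 + 22 = 26 min.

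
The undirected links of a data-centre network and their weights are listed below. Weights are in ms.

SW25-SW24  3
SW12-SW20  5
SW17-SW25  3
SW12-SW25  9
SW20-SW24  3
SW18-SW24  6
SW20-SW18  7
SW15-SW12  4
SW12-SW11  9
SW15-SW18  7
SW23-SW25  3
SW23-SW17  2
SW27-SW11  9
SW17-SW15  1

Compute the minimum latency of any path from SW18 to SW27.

Candidate routes:
SW18–SW15–SW12–SW11–SW27: 7+4+9+9 = 29
SW18–SW20–SW12–SW11–SW27: 7+5+9+9 = 30
SW18–SW24–SW20–SW12–SW11–SW27: 6+3+5+9+9 = 32
Cheapest is SW18–SW15–SW12–SW11–SW27 at 29 ms.

29 ms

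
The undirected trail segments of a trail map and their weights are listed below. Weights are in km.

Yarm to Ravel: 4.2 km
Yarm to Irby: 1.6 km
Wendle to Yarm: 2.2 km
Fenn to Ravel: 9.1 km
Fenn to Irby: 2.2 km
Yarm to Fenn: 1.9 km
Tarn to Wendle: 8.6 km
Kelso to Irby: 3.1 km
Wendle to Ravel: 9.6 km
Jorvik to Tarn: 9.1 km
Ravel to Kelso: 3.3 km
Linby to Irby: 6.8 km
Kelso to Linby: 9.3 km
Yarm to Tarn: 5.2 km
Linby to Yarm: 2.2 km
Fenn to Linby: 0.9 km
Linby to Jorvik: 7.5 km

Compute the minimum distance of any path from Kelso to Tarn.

Running Dijkstra from Kelso:
Kelso: 0
Irby: 3.1  (via Kelso)
Ravel: 3.3  (via Kelso)
Yarm: 4.7  (via Irby)
Fenn: 5.3  (via Irby)
Linby: 6.2  (via Fenn)
Wendle: 6.9  (via Yarm)
Tarn: 9.9  (via Yarm)
Shortest route: Kelso–Irby–Yarm–Tarn = 9.9 km.

9.9 km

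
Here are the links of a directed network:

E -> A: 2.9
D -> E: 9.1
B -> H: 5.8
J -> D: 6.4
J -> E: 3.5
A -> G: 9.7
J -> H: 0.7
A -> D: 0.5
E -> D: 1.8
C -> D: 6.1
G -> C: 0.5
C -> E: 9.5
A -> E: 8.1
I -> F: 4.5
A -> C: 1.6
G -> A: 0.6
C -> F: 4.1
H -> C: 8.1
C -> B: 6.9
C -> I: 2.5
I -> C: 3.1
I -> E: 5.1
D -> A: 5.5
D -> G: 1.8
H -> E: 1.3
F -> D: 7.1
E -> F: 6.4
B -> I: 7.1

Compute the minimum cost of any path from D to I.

Candidate routes:
D - A - C - I: 5.5+1.6+2.5 = 9.6
D - G - A - C - I: 1.8+0.6+1.6+2.5 = 6.5
D - G - C - I: 1.8+0.5+2.5 = 4.8
Cheapest is D - G - C - I at 4.8.

4.8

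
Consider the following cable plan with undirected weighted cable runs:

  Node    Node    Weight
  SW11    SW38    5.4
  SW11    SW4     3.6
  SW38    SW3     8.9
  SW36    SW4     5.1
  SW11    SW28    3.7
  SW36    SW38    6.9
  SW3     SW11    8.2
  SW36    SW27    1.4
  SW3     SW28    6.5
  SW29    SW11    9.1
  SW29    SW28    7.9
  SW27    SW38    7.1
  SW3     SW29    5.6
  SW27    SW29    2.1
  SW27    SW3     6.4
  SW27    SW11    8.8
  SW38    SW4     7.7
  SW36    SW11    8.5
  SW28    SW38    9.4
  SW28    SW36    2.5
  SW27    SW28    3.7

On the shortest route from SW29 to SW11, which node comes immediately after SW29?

Enumerating some paths:
SW29 → SW27 → SW28 → SW11: 2.1+3.7+3.7 = 9.5
SW29 → SW11: 9.1 = 9.1
Cheapest is SW29 → SW11 at 9.1.
So from SW29 the first move is to SW11.

SW11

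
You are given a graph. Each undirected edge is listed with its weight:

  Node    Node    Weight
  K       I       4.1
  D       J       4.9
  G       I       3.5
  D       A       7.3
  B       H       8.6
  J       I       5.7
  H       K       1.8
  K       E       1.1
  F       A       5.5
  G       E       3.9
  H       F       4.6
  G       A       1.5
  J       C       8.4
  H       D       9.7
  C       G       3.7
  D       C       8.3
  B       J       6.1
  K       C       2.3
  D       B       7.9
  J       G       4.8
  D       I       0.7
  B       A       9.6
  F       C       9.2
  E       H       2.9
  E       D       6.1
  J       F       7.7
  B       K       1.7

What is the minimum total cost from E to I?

Candidate routes:
E–H–K–I: 2.9+1.8+4.1 = 8.8
E–G–I: 3.9+3.5 = 7.4
E–D–I: 6.1+0.7 = 6.8
E–K–I: 1.1+4.1 = 5.2
The minimum is 5.2 via E–K–I.

5.2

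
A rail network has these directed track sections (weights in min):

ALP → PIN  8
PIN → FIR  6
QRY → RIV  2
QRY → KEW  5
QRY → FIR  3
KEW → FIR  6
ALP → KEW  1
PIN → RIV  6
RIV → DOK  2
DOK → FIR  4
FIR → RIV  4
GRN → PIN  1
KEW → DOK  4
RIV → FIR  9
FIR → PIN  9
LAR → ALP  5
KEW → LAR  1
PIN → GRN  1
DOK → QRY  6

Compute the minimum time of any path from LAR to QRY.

Settle nodes by increasing distance from LAR:
LAR: 0
ALP: 5  (via LAR)
KEW: 6  (via ALP)
DOK: 10  (via KEW)
FIR: 12  (via KEW)
PIN: 13  (via ALP)
GRN: 14  (via PIN)
RIV: 16  (via FIR)
QRY: 16  (via DOK)
Shortest route: LAR → ALP → KEW → DOK → QRY = 16 min.

16 min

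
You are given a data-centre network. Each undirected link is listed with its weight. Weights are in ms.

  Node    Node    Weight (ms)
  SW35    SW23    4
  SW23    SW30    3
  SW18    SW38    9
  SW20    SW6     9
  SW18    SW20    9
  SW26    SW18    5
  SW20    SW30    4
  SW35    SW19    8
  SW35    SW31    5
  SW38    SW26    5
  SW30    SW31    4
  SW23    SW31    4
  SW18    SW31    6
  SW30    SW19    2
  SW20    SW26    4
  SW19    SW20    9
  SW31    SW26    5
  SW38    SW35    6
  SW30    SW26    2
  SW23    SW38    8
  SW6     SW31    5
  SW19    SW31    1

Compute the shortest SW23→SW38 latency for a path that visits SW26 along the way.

10 ms

Shortest SW23→SW26: SW23 → SW30 → SW26 = 5
Shortest SW26→SW38: SW26 → SW38 = 5
Total via SW26: 5 + 5 = 10 ms.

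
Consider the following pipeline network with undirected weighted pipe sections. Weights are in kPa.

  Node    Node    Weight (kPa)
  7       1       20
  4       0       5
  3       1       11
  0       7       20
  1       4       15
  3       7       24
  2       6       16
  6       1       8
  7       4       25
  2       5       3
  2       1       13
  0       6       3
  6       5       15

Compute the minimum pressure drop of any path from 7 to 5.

36 kPa

Enumerating some paths:
7–0–6–5: 20+3+15 = 38
7–1–2–5: 20+13+3 = 36
The minimum is 36 kPa via 7–1–2–5.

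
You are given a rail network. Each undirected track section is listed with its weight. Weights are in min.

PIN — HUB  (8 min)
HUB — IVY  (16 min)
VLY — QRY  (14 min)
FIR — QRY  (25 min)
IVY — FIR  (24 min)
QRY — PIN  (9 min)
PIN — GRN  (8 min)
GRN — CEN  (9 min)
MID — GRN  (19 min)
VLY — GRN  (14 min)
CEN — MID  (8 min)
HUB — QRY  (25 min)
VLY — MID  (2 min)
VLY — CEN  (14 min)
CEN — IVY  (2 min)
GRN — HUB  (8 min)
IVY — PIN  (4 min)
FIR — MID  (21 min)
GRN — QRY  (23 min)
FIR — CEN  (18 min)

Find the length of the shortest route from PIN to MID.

14 min

Running Dijkstra from PIN:
PIN: 0
IVY: 4  (via PIN)
CEN: 6  (via IVY)
HUB: 8  (via PIN)
GRN: 8  (via PIN)
QRY: 9  (via PIN)
MID: 14  (via CEN)
Shortest route: PIN–IVY–CEN–MID = 14 min.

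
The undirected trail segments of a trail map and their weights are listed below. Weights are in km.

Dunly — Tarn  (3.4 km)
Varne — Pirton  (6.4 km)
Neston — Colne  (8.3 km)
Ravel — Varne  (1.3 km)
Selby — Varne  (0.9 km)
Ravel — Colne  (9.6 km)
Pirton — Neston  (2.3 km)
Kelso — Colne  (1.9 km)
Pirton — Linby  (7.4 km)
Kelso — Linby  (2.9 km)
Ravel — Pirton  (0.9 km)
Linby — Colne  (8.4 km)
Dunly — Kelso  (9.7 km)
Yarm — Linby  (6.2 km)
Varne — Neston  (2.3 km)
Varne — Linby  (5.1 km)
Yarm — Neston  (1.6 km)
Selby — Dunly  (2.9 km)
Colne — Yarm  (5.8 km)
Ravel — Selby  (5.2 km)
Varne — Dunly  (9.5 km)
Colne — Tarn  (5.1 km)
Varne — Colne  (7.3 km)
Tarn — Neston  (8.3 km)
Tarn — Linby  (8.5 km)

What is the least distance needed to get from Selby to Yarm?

Running Dijkstra from Selby:
Selby: 0
Varne: 0.9  (via Selby)
Ravel: 2.2  (via Varne)
Dunly: 2.9  (via Selby)
Pirton: 3.1  (via Ravel)
Neston: 3.2  (via Varne)
Yarm: 4.8  (via Neston)
Shortest route: Selby–Varne–Neston–Yarm = 4.8 km.

4.8 km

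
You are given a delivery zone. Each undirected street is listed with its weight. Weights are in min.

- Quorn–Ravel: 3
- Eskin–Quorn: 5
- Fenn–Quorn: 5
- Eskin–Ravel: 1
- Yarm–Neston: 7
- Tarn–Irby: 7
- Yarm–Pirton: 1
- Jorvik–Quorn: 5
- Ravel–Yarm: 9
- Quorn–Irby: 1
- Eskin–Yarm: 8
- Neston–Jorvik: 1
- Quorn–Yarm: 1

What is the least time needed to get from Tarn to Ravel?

Candidate routes:
Tarn → Irby → Quorn → Ravel: 7+1+3 = 11
Tarn → Irby → Quorn → Eskin → Ravel: 7+1+5+1 = 14
Cheapest is Tarn → Irby → Quorn → Ravel at 11 min.

11 min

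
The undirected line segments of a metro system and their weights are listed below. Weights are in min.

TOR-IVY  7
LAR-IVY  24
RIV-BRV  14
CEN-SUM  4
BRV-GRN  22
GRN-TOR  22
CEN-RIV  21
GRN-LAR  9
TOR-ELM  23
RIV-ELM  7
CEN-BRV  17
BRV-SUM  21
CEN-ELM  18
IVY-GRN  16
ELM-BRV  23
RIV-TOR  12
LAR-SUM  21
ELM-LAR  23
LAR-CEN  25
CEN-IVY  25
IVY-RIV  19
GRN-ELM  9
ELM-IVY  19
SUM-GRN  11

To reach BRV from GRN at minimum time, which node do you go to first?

Enumerating some paths:
GRN–ELM–RIV–BRV: 9+7+14 = 30
GRN–ELM–BRV: 9+23 = 32
GRN–BRV: 22 = 22
GRN–SUM–CEN–BRV: 11+4+17 = 32
Cheapest is GRN–BRV at 22 min.
So from GRN the first move is to BRV.

BRV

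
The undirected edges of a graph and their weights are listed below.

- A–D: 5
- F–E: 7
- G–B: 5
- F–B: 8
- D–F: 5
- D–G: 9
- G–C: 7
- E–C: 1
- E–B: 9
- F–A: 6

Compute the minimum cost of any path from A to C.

14

Shortest distances from A:
A: 0
D: 5  (via A)
F: 6  (via A)
E: 13  (via F)
B: 14  (via F)
C: 14  (via E)
Shortest route: A–F–E–C = 14.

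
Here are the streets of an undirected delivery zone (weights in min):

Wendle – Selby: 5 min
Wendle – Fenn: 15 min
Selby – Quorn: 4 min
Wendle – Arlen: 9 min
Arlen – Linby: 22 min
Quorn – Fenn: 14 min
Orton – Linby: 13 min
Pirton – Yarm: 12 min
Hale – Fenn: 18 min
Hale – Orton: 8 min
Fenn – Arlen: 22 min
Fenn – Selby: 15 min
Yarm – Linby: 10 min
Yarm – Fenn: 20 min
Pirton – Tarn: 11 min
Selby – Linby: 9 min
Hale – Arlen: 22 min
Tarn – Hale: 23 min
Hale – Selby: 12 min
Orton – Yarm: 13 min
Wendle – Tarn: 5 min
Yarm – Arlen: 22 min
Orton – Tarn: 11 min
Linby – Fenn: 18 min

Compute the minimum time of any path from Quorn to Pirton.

25 min

Settle nodes by increasing distance from Quorn:
Quorn: 0
Selby: 4  (via Quorn)
Wendle: 9  (via Selby)
Linby: 13  (via Selby)
Tarn: 14  (via Wendle)
Fenn: 14  (via Quorn)
Hale: 16  (via Selby)
Arlen: 18  (via Wendle)
Yarm: 23  (via Linby)
Orton: 24  (via Hale)
Pirton: 25  (via Tarn)
Shortest route: Quorn–Selby–Wendle–Tarn–Pirton = 25 min.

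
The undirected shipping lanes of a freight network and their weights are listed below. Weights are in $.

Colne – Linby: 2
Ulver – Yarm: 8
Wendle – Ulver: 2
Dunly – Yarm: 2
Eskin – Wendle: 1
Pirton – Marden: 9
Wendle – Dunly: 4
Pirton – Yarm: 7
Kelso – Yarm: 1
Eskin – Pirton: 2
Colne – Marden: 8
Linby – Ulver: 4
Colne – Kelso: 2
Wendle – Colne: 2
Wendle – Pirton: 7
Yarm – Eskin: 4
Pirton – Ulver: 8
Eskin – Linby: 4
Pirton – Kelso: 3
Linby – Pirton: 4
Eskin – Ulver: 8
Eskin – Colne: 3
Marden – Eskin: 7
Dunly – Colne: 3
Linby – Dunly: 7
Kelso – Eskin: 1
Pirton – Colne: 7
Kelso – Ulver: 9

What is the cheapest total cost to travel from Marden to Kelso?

Running Dijkstra from Marden:
Marden: 0
Eskin: 7  (via Marden)
Kelso: 8  (via Eskin)
Shortest route: Marden → Eskin → Kelso = $8.

$8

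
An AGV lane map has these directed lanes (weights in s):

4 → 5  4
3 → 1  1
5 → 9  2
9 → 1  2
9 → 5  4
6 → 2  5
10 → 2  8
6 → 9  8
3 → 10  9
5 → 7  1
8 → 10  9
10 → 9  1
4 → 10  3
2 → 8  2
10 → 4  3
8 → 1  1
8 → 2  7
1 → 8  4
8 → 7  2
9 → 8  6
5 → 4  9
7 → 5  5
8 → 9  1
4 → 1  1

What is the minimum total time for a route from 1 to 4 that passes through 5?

18 s

Shortest 1→5: 1–8–9–5 = 9
Shortest 5→4: 5–4 = 9
Total via 5: 9 + 9 = 18 s.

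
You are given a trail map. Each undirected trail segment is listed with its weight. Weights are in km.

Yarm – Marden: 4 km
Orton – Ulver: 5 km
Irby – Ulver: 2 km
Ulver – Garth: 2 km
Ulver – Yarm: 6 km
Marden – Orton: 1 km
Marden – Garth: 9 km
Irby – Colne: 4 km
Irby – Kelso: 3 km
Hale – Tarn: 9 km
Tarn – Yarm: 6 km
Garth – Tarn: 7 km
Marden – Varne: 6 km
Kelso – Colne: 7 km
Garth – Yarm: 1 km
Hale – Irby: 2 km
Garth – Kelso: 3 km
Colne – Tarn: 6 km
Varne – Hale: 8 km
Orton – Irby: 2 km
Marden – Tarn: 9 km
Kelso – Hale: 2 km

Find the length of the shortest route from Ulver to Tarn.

9 km

Compare a few routes:
Ulver → Garth → Tarn: 2+7 = 9
Ulver → Yarm → Tarn: 6+6 = 12
Cheapest is Ulver → Garth → Tarn at 9 km.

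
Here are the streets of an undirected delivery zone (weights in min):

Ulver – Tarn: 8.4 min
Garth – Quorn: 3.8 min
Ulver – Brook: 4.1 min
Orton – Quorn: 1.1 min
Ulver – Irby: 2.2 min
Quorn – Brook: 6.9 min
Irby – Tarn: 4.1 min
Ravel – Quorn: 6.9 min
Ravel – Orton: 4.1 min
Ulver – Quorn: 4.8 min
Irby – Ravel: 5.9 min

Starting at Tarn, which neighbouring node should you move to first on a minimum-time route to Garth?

Irby

Candidate routes:
Tarn - Irby - Ravel - Orton - Quorn - Garth: 4.1+5.9+4.1+1.1+3.8 = 19
Tarn - Ulver - Quorn - Garth: 8.4+4.8+3.8 = 17
Tarn - Irby - Ulver - Quorn - Garth: 4.1+2.2+4.8+3.8 = 14.9
Tarn - Irby - Ravel - Quorn - Garth: 4.1+5.9+6.9+3.8 = 20.7
The minimum is 14.9 min via Tarn - Irby - Ulver - Quorn - Garth.
So from Tarn the first move is to Irby.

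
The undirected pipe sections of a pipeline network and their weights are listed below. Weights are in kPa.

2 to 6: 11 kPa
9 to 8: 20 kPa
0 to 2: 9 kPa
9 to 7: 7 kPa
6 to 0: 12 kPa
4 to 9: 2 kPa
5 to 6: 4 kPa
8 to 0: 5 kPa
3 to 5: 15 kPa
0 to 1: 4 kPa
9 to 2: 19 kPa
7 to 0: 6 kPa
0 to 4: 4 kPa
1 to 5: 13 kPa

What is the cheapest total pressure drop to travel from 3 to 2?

Enumerating some paths:
3 → 5 → 6 → 2: 15+4+11 = 30
3 → 5 → 1 → 0 → 2: 15+13+4+9 = 41
3 → 5 → 1 → 0 → 6 → 2: 15+13+4+12+11 = 55
3 → 5 → 6 → 0 → 2: 15+4+12+9 = 40
The minimum is 30 kPa via 3 → 5 → 6 → 2.

30 kPa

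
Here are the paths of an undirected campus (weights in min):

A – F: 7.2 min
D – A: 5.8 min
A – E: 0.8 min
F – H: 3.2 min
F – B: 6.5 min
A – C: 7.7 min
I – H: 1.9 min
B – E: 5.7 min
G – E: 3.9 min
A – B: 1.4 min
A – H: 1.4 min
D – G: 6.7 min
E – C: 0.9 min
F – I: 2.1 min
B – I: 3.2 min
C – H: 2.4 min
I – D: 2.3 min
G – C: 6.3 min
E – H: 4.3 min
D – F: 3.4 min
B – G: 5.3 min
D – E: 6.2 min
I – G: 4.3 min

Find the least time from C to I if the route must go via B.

6.3 min

Shortest C→B: C → E → A → B = 3.1
Shortest B→I: B → I = 3.2
Total via B: 3.1 + 3.2 = 6.3 min.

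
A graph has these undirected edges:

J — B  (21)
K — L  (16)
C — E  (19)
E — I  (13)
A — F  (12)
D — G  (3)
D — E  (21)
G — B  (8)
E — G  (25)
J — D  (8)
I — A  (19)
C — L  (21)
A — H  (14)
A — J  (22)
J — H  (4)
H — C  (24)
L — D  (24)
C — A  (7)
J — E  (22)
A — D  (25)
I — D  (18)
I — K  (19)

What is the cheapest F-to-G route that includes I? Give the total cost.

Best F to I: F–A–I costing 31
Shortest I→G: I–D–G = 21
Total via I: 31 + 21 = 52.

52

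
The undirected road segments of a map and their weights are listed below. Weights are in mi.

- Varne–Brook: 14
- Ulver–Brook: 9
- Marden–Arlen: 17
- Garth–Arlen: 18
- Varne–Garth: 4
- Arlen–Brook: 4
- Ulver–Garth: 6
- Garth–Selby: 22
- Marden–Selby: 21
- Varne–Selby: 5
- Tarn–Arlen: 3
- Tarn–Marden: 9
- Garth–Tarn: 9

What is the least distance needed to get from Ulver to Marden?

Running Dijkstra from Ulver:
Ulver: 0
Garth: 6  (via Ulver)
Brook: 9  (via Ulver)
Varne: 10  (via Garth)
Arlen: 13  (via Brook)
Selby: 15  (via Varne)
Tarn: 15  (via Garth)
Marden: 24  (via Tarn)
Shortest route: Ulver → Garth → Tarn → Marden = 24 mi.

24 mi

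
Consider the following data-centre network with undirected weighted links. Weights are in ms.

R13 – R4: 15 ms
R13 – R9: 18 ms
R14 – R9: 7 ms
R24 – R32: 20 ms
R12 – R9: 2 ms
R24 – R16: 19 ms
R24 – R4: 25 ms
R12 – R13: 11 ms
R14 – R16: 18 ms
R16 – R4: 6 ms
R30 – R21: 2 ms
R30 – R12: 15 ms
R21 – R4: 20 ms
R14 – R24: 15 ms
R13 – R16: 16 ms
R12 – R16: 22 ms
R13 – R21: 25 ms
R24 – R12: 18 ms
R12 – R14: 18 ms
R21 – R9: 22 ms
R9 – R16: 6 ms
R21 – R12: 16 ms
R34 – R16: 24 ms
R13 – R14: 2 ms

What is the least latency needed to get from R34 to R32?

Running Dijkstra from R34:
R34: 0
R16: 24  (via R34)
R9: 30  (via R16)
R4: 30  (via R16)
R12: 32  (via R9)
R14: 37  (via R9)
R13: 39  (via R14)
R24: 43  (via R16)
R30: 47  (via R12)
R21: 48  (via R12)
R32: 63  (via R24)
Shortest route: R34 → R16 → R24 → R32 = 63 ms.

63 ms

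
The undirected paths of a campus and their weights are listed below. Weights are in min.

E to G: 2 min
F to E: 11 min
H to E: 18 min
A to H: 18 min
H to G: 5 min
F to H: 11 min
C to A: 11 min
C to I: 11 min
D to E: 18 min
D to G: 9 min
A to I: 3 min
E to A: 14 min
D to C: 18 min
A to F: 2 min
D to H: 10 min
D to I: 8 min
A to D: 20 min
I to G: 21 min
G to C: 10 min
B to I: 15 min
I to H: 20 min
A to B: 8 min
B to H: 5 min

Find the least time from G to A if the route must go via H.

Best G to H: G → H costing 5
Shortest H→A: H → B → A = 13
Total via H: 5 + 13 = 18 min.

18 min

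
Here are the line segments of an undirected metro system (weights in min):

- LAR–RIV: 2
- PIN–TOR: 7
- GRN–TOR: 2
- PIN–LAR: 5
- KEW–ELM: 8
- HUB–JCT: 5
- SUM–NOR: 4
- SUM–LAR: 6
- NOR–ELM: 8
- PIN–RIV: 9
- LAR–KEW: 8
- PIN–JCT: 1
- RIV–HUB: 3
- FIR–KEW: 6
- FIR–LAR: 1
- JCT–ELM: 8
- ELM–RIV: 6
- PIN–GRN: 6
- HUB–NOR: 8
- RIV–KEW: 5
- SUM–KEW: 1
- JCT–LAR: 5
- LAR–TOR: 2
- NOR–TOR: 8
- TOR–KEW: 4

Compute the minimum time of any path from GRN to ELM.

12 min

Compare a few routes:
GRN → PIN → JCT → ELM: 6+1+8 = 15
GRN → TOR → KEW → ELM: 2+4+8 = 14
GRN → TOR → LAR → RIV → ELM: 2+2+2+6 = 12
Cheapest is GRN → TOR → LAR → RIV → ELM at 12 min.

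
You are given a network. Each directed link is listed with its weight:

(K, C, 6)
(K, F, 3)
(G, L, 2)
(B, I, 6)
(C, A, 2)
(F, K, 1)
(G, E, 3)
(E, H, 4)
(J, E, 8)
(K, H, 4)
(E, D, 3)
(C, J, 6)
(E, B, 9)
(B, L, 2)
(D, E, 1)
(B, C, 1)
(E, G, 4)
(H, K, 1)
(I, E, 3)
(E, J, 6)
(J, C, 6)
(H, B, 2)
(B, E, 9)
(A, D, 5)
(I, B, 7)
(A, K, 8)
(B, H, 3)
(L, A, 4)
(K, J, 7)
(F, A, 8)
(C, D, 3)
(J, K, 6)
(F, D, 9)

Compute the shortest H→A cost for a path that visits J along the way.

Shortest H→J: H–K–J = 8
Shortest J→A: J–C–A = 8
Total via J: 8 + 8 = 16.

16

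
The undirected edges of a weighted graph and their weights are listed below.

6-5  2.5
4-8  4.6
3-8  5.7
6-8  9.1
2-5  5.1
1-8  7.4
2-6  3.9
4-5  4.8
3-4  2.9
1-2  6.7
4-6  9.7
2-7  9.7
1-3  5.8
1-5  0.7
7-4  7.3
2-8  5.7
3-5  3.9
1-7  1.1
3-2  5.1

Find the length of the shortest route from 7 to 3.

Shortest distances from 7:
7: 0
1: 1.1  (via 7)
5: 1.8  (via 1)
6: 4.3  (via 5)
3: 5.7  (via 5)
Shortest route: 7 → 1 → 5 → 3 = 5.7.

5.7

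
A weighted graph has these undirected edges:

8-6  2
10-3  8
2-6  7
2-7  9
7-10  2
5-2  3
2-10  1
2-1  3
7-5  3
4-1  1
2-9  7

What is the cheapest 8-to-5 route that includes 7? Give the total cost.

15

Best 8 to 7: 8–6–2–10–7 costing 12
Shortest 7→5: 7–5 = 3
Total via 7: 12 + 3 = 15.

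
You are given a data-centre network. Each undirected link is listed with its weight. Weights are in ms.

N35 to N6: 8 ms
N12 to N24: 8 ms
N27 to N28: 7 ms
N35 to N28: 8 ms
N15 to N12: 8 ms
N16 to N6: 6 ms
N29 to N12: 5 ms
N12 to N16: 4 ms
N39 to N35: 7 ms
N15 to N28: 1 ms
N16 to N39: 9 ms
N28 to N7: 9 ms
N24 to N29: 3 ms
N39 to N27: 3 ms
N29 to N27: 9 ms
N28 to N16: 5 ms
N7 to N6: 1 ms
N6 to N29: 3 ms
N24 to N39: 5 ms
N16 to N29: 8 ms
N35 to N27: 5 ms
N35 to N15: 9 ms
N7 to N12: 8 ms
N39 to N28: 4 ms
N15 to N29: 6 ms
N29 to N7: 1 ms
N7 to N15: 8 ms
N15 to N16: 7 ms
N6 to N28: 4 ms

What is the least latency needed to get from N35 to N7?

9 ms

Candidate routes:
N35 - N6 - N29 - N7: 8+3+1 = 12
N35 - N27 - N29 - N7: 5+9+1 = 15
N35 - N6 - N7: 8+1 = 9
N35 - N28 - N6 - N7: 8+4+1 = 13
The minimum is 9 ms via N35 - N6 - N7.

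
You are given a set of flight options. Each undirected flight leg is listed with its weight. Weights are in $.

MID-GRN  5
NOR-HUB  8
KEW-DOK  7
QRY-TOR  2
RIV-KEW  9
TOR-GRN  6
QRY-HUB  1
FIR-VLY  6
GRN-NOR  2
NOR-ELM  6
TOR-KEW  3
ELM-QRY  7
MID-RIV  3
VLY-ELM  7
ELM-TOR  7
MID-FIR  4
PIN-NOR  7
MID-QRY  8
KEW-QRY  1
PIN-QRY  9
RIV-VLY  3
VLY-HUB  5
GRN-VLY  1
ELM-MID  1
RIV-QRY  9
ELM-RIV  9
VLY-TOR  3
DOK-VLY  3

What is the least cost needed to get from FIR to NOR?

$9

Settle nodes by increasing distance from FIR:
FIR: 0
MID: 4  (via FIR)
ELM: 5  (via MID)
VLY: 6  (via FIR)
RIV: 7  (via MID)
GRN: 7  (via VLY)
TOR: 9  (via VLY)
NOR: 9  (via GRN)
Shortest route: FIR → VLY → GRN → NOR = $9.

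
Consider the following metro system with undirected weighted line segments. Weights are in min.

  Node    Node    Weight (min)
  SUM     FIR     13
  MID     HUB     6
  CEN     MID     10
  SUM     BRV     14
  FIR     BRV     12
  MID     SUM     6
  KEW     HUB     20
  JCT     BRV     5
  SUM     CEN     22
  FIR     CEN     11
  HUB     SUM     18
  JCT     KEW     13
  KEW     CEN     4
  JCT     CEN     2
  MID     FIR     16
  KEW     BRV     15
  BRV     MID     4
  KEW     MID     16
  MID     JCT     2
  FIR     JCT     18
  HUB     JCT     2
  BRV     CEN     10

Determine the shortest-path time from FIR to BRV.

12 min

Candidate routes:
FIR–BRV: 12 = 12
FIR–CEN–JCT–BRV: 11+2+5 = 18
Cheapest is FIR–BRV at 12 min.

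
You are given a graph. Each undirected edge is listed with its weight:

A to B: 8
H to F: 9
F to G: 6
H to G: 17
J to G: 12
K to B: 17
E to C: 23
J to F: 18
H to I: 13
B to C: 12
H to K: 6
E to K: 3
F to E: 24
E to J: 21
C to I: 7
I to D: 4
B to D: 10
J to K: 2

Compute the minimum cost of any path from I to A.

22

Enumerating some paths:
I–C–B–A: 7+12+8 = 27
I–D–B–A: 4+10+8 = 22
Cheapest is I–D–B–A at 22.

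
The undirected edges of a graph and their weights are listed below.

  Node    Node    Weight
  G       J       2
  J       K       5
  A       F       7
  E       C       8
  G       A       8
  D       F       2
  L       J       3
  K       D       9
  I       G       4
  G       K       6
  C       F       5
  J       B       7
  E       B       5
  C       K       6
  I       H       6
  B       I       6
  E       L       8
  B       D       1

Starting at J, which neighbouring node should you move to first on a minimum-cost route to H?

Candidate routes:
J–B–I–H: 7+6+6 = 19
J–G–I–H: 2+4+6 = 12
The minimum is 12 via J–G–I–H.
So from J the first move is to G.

G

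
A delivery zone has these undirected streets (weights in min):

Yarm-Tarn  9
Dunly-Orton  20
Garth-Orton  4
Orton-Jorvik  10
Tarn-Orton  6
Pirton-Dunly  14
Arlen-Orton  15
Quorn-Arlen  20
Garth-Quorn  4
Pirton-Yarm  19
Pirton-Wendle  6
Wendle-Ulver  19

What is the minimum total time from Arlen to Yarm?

30 min

Compare a few routes:
Arlen - Orton - Tarn - Yarm: 15+6+9 = 30
Arlen - Quorn - Garth - Orton - Tarn - Yarm: 20+4+4+6+9 = 43
The minimum is 30 min via Arlen - Orton - Tarn - Yarm.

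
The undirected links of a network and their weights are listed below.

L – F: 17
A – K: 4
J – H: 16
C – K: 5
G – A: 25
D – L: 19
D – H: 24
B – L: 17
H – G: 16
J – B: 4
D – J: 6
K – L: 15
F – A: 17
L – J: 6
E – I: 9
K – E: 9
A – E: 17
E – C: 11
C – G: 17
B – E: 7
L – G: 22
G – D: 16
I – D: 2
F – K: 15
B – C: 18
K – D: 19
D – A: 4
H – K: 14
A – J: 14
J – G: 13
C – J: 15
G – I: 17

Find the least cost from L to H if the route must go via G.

35

Shortest L→G: L → J → G = 19
Best G to H: G → H costing 16
Total via G: 19 + 16 = 35.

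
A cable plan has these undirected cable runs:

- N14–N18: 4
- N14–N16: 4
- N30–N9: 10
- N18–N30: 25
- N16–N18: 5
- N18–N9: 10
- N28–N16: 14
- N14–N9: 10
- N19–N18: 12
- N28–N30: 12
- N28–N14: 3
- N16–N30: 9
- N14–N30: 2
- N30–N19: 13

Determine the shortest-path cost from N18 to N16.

Shortest distances from N18:
N18: 0
N14: 4  (via N18)
N16: 5  (via N18)
Shortest route: N18 → N16 = 5.

5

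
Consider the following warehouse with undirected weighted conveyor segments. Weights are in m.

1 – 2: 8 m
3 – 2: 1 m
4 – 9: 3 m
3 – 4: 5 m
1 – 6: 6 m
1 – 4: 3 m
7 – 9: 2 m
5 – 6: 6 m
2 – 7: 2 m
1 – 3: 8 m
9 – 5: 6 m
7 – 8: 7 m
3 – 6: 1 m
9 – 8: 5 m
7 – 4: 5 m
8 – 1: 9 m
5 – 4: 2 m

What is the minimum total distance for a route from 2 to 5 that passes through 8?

19 m

Best 2 to 8: 2–7–8 costing 9
Best 8 to 5: 8–9–4–5 costing 10
Total via 8: 9 + 10 = 19 m.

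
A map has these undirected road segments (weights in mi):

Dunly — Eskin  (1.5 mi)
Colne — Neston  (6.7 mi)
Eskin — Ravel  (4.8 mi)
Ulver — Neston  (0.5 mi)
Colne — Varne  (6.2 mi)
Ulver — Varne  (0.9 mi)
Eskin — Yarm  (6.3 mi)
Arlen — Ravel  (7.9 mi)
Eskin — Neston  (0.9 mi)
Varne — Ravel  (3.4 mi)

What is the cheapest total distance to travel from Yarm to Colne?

13.9 mi

Compare a few routes:
Yarm - Eskin - Ravel - Varne - Colne: 6.3+4.8+3.4+6.2 = 20.7
Yarm - Eskin - Neston - Ulver - Varne - Colne: 6.3+0.9+0.5+0.9+6.2 = 14.8
Yarm - Eskin - Neston - Colne: 6.3+0.9+6.7 = 13.9
The minimum is 13.9 mi via Yarm - Eskin - Neston - Colne.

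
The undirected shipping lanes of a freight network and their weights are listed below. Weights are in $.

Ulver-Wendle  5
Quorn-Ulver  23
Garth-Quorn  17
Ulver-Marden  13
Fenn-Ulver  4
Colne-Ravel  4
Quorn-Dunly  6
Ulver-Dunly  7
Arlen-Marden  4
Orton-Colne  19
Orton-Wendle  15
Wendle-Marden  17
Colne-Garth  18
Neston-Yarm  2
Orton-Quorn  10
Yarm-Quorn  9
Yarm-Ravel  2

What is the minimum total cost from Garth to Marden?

Shortest distances from Garth:
Garth: 0
Quorn: 17  (via Garth)
Colne: 18  (via Garth)
Ravel: 22  (via Colne)
Dunly: 23  (via Quorn)
Yarm: 24  (via Ravel)
Neston: 26  (via Yarm)
Orton: 27  (via Quorn)
Ulver: 30  (via Dunly)
Fenn: 34  (via Ulver)
Wendle: 35  (via Ulver)
Marden: 43  (via Ulver)
Shortest route: Garth → Quorn → Dunly → Ulver → Marden = $43.

$43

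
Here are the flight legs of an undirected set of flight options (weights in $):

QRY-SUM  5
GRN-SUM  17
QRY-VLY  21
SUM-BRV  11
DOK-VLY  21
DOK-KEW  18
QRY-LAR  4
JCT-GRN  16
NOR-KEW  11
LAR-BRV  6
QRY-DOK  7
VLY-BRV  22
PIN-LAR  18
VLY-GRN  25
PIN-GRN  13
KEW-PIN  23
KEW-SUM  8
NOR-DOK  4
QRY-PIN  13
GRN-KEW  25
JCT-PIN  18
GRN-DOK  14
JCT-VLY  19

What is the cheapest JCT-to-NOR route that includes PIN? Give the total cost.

$42

Best JCT to PIN: JCT → PIN costing 18
Shortest PIN→NOR: PIN → QRY → DOK → NOR = 24
Total via PIN: 18 + 24 = $42.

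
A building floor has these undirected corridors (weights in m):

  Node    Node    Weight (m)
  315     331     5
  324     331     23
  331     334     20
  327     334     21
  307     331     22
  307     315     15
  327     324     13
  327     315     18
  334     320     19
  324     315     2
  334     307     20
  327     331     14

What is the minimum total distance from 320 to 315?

Candidate routes:
320 - 334 - 307 - 315: 19+20+15 = 54
320 - 334 - 331 - 315: 19+20+5 = 44
320 - 334 - 327 - 324 - 315: 19+21+13+2 = 55
Cheapest is 320 - 334 - 331 - 315 at 44 m.

44 m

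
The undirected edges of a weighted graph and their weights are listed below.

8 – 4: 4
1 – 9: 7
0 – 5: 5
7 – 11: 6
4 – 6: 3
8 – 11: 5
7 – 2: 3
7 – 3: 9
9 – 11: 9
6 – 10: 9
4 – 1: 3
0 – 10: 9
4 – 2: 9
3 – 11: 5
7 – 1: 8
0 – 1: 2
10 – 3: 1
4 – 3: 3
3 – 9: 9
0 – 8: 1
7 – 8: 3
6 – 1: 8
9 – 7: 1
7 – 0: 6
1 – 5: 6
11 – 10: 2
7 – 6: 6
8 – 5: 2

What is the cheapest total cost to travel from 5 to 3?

Settle nodes by increasing distance from 5:
5: 0
8: 2  (via 5)
0: 3  (via 8)
1: 5  (via 0)
7: 5  (via 8)
4: 6  (via 8)
9: 6  (via 7)
11: 7  (via 8)
2: 8  (via 7)
3: 9  (via 4)
Shortest route: 5–8–4–3 = 9.

9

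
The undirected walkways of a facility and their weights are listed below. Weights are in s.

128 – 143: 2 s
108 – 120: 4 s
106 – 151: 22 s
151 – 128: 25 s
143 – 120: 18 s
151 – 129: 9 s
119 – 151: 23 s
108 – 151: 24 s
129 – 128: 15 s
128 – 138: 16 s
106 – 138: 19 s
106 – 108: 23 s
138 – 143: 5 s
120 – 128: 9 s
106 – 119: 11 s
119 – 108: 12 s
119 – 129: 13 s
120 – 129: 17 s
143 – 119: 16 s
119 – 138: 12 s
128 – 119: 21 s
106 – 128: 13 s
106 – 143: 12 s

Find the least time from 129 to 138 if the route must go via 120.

Best 129 to 120: 129 → 120 costing 17
Best 120 to 138: 120 → 128 → 143 → 138 costing 16
Total via 120: 17 + 16 = 33 s.

33 s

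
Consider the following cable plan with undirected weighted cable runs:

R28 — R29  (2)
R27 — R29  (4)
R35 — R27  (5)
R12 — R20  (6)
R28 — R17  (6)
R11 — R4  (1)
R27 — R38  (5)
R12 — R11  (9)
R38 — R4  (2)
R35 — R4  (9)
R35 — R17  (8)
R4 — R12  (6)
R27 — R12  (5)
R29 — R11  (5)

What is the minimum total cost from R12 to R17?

17

Settle nodes by increasing distance from R12:
R12: 0
R27: 5  (via R12)
R4: 6  (via R12)
R20: 6  (via R12)
R11: 7  (via R4)
R38: 8  (via R4)
R29: 9  (via R27)
R35: 10  (via R27)
R28: 11  (via R29)
R17: 17  (via R28)
Shortest route: R12 → R27 → R29 → R28 → R17 = 17.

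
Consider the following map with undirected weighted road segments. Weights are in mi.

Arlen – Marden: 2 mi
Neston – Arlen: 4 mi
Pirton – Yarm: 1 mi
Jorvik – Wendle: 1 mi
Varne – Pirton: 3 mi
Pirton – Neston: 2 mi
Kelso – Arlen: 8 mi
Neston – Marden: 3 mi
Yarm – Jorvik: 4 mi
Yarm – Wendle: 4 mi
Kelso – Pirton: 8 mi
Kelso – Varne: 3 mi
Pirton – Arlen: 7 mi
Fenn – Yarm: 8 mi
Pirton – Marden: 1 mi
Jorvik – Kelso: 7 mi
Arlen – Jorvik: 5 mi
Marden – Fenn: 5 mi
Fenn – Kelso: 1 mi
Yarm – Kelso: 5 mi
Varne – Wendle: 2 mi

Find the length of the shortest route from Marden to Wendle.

6 mi

Enumerating some paths:
Marden - Pirton - Yarm - Jorvik - Wendle: 1+1+4+1 = 7
Marden - Pirton - Yarm - Wendle: 1+1+4 = 6
Marden - Arlen - Jorvik - Wendle: 2+5+1 = 8
The minimum is 6 mi via Marden - Pirton - Yarm - Wendle.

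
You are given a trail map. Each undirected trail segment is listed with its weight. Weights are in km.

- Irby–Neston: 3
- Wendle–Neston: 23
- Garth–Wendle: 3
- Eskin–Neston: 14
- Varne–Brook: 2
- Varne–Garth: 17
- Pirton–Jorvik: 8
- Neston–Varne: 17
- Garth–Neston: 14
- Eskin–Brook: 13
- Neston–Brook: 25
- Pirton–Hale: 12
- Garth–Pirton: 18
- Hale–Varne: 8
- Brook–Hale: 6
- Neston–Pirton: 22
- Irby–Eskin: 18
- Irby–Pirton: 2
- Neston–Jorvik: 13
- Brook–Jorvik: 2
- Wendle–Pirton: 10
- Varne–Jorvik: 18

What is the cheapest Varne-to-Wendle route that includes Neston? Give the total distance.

32 km

Best Varne to Neston: Varne–Neston costing 17
Shortest Neston→Wendle: Neston–Irby–Pirton–Wendle = 15
Total via Neston: 17 + 15 = 32 km.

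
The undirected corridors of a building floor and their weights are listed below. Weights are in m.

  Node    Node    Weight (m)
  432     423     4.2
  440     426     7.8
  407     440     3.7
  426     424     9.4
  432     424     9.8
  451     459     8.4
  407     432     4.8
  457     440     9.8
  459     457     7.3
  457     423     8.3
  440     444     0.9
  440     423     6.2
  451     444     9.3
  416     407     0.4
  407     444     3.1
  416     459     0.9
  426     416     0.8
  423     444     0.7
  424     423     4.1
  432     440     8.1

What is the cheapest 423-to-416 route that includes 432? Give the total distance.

9.4 m

Shortest 423→432: 423 → 432 = 4.2
Shortest 432→416: 432 → 407 → 416 = 5.2
Total via 432: 4.2 + 5.2 = 9.4 m.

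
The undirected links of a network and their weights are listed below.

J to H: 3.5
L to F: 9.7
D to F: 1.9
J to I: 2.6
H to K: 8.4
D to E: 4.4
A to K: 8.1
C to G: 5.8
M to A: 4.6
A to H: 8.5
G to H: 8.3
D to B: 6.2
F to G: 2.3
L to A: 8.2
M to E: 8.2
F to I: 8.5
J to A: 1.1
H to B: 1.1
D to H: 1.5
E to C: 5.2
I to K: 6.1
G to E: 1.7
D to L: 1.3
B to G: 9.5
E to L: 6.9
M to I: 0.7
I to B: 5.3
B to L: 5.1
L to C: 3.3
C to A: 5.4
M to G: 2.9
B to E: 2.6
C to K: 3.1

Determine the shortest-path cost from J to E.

Candidate routes:
J–I–M–G–E: 2.6+0.7+2.9+1.7 = 7.9
J–H–B–E: 3.5+1.1+2.6 = 7.2
Cheapest is J–H–B–E at 7.2.

7.2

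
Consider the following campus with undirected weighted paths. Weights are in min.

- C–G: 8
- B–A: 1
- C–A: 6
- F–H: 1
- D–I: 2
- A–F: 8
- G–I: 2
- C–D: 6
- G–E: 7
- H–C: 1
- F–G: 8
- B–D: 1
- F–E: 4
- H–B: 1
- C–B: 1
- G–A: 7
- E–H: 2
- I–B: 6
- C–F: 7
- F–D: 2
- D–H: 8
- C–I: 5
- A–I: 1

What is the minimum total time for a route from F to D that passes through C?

Best F to C: F–H–C costing 2
Shortest C→D: C–B–D = 2
Total via C: 2 + 2 = 4 min.

4 min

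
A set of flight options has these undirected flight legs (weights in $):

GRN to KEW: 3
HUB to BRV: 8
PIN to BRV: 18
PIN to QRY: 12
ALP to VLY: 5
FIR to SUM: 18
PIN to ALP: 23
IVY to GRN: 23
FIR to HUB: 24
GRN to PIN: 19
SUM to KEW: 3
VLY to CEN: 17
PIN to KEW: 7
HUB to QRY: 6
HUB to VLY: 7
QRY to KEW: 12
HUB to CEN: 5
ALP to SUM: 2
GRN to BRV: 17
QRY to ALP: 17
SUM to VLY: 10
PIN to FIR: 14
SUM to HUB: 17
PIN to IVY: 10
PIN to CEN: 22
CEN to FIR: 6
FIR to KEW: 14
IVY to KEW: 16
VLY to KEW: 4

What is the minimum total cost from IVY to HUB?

$27

Enumerating some paths:
IVY - PIN - KEW - VLY - HUB: 10+7+4+7 = 28
IVY - KEW - VLY - HUB: 16+4+7 = 27
Cheapest is IVY - KEW - VLY - HUB at $27.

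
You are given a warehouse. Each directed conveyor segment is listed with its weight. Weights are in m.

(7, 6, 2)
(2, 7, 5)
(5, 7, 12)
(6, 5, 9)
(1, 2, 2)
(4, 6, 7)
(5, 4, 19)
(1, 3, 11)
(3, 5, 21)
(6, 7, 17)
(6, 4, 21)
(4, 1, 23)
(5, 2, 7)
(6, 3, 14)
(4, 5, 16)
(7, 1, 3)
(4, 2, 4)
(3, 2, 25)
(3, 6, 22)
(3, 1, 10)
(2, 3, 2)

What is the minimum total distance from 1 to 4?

Candidate routes:
1 → 2 → 3 → 5 → 4: 2+2+21+19 = 44
1 → 2 → 7 → 6 → 4: 2+5+2+21 = 30
1 → 2 → 7 → 6 → 5 → 4: 2+5+2+9+19 = 37
Cheapest is 1 → 2 → 7 → 6 → 4 at 30 m.

30 m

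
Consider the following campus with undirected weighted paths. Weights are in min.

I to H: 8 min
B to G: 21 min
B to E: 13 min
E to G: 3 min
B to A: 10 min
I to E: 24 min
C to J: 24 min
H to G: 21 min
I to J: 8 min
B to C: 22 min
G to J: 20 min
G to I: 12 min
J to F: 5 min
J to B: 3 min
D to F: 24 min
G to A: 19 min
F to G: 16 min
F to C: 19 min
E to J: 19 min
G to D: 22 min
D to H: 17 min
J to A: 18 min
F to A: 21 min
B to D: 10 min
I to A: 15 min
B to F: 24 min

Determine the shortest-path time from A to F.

18 min

Candidate routes:
A → F: 21 = 21
A → B → J → F: 10+3+5 = 18
The minimum is 18 min via A → B → J → F.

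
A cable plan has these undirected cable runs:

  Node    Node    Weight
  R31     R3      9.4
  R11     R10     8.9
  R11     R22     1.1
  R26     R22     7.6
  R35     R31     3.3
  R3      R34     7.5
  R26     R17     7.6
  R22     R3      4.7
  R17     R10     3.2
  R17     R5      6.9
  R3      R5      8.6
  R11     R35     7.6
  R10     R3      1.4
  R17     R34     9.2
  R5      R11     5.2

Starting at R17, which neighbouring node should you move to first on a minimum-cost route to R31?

Enumerating some paths:
R17–R10–R3–R22–R11–R35–R31: 3.2+1.4+4.7+1.1+7.6+3.3 = 21.3
R17–R10–R3–R31: 3.2+1.4+9.4 = 14
R17–R10–R11–R35–R31: 3.2+8.9+7.6+3.3 = 23
The minimum is 14 via R17–R10–R3–R31.
So from R17 the first move is to R10.

R10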